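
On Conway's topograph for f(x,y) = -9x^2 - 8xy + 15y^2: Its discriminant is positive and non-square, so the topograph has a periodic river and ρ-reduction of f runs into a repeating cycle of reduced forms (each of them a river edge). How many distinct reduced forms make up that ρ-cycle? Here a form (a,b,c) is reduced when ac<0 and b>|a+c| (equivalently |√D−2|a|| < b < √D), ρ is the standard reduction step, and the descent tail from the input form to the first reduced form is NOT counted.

D = 604, ⌊√D⌋ = 24
descent: ρ → (15,8,-9)  [lands on river]
river: ρ → (-9,10,14)
river: ρ → (14,18,-5)
river: ρ → (-5,22,6)
river: ρ → (6,14,-17)
river: ρ → (-17,20,3)
river: ρ → (3,22,-10)
river: ρ → (-10,18,7)
river: ρ → (7,24,-1)
river: ρ → (-1,24,7)
river: ρ → (7,18,-10)
river: ρ → (-10,22,3)
river: ρ → (3,20,-17)
river: ρ → (-17,14,6)
river: ρ → (6,22,-5)
river: ρ → (-5,18,14)
river: ρ → (14,10,-9)
river: ρ → (-9,8,15)
river: ρ → (15,22,-2)
river: ρ → (-2,22,15)
ρ-cycle length = 20 (tail of 1 descent step not counted)

20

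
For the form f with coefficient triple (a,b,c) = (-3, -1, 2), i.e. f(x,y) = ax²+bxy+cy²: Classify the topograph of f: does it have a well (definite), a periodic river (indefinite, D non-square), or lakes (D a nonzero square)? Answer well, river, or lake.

D = b²−4ac = (-1)² − 4·(-3)·2 = 25
D = 5² is a perfect square ⇒ form factors over ℤ ⇒ lakes

lake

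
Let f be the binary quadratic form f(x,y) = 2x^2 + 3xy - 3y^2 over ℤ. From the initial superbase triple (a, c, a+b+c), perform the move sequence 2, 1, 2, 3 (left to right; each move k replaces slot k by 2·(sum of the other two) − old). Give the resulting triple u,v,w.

start (2,-3,2) = (f(1,0),f(0,1),f(1,1))
replace slot 2: 2·(2+2) − (-3) = 11 → (2,11,2)
replace slot 1: 2·(11+2) − 2 = 24 → (24,11,2)
replace slot 2: 2·(24+2) − 11 = 41 → (24,41,2)
replace slot 3: 2·(24+41) − 2 = 128 → (24,41,128)

24,41,128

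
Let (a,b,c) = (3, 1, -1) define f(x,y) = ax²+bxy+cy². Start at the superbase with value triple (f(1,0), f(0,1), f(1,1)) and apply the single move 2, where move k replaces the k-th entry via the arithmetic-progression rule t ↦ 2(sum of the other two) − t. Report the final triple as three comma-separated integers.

start (3,-1,3) = (f(1,0),f(0,1),f(1,1))
replace slot 2: 2·(3+3) − (-1) = 13 → (3,13,3)

3,13,3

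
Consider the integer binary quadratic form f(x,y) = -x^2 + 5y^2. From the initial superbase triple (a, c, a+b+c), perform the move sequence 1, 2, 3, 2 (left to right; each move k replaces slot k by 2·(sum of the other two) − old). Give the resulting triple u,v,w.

start (-1,5,4) = (f(1,0),f(0,1),f(1,1))
replace slot 1: 2·(5+4) − (-1) = 19 → (19,5,4)
replace slot 2: 2·(19+4) − 5 = 41 → (19,41,4)
replace slot 3: 2·(19+41) − 4 = 116 → (19,41,116)
replace slot 2: 2·(19+116) − 41 = 229 → (19,229,116)

19,229,116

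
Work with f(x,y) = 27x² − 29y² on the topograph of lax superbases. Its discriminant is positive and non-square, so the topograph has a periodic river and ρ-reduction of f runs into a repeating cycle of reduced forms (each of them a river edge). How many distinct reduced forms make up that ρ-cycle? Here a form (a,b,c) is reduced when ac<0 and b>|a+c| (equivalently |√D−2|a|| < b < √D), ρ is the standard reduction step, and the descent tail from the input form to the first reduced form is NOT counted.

D = 3132, ⌊√D⌋ = 55
descent: ρ → (-29,0,27)
descent: ρ → (27,54,-2)  [lands on river]
river: ρ → (-2,54,27)
ρ-cycle length = 2 (tail of 2 descent steps not counted)

2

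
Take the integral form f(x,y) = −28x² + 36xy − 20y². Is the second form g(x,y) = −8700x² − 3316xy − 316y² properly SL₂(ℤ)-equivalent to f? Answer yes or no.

D₁ = -944, D₂ = -944
f is negative-definite; reduce −f:
−f: translate: b→20 (≡-36 mod 56), so (28,-36,20)→(28,20,12)
−f: flip: (28,20,12)→(12,-20,28)
−f: translate: b→4 (≡-20 mod 24), so (12,-20,28)→(12,4,20)
−f: reduced (well bottom): (12,4,20) with a≤c, −a<b≤a
flip sign back: reduced form of f is (-12,-4,-20)
g is negative-definite; reduce −g:
−g: flip: (8700,3316,316)→(316,-3316,8700)
−g: translate: b→-156 (≡-3316 mod 632), so (316,-3316,8700)→(316,-156,20)
−g: flip: (316,-156,20)→(20,156,316)
−g: translate: b→-4 (≡156 mod 40), so (20,156,316)→(20,-4,12)
−g: flip: (20,-4,12)→(12,4,20)
−g: reduced (well bottom): (12,4,20) with a≤c, −a<b≤a
flip sign back: reduced form of g is (-12,-4,-20)
reduced forms (-12, -4, -20) vs (-12, -4, -20) ⇒ equivalent

yes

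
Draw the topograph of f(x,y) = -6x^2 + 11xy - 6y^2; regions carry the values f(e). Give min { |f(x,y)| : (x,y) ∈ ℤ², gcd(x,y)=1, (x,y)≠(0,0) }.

translate: b→1 (≡-11 mod 12), so (6,-11,6)→(6,1,1)
flip: (6,1,1)→(1,-1,6)
translate: b→1 (≡-1 mod 2), so (1,-1,6)→(1,1,6)
reduced (well bottom): (1,1,6) with a≤c, −a<b≤a
well minimum |f| = |-1| = 1 (negative-definite)

1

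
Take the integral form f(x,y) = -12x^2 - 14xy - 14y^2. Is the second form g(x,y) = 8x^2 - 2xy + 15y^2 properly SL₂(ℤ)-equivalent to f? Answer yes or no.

D₁ = -476, D₂ = -476
f is negative-definite; reduce −f:
−f: translate: b→-10 (≡14 mod 24), so (12,14,14)→(12,-10,12)
−f: flip: (12,-10,12)→(12,10,12)
−f: reduced (well bottom): (12,10,12) with a≤c, −a<b≤a
flip sign back: reduced form of f is (-12,-10,-12)
g: reduced (well bottom): (8,-2,15) with a≤c, −a<b≤a
reduced forms (-12, -10, -12) vs (8, -2, 15) ⇒ inequivalent

no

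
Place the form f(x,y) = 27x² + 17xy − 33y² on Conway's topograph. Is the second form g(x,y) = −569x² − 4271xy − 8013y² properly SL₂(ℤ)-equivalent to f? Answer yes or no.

D₁ = 3853, D₂ = 3853
river cycle of f (length 38): (-33, 49, 11), (11, 61, -3), (-3, 59, 31), (31, 3, -31), (-31, 59, 3), (3, 61, -11), (-11, 49, 33), (33, 17, -27), (-27, 37, 23), (23, 55, -9), … (28 more)
river cycle of g (length 38): (-33, 49, 11), (11, 61, -3), (-3, 59, 31), (31, 3, -31), (-31, 59, 3), (3, 61, -11), (-11, 49, 33), (33, 17, -27), (-27, 37, 23), (23, 55, -9), … (28 more)
cycles coincide ⇒ equivalent

yes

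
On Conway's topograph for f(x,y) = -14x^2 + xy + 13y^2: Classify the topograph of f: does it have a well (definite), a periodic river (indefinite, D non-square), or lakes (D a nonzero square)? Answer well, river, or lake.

D = b²−4ac = 1² − 4·(-14)·13 = 729
D = 27² is a perfect square ⇒ form factors over ℤ ⇒ lakes

lake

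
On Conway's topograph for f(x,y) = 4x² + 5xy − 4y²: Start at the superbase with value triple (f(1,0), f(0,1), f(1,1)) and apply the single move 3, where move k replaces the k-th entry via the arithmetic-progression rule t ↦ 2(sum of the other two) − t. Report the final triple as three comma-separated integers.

start (4,-4,5) = (f(1,0),f(0,1),f(1,1))
replace slot 3: 2·(4+(-4)) − 5 = -5 → (4,-4,-5)

4,-4,-5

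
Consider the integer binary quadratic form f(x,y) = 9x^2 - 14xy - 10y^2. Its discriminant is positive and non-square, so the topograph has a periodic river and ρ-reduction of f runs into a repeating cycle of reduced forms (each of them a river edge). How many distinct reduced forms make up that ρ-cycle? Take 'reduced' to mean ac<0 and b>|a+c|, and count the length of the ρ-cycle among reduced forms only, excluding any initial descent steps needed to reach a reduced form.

D = 556, ⌊√D⌋ = 23
descent: ρ → (-10,14,9)  [lands on river]
river: ρ → (9,22,-2)
river: ρ → (-2,22,9)
river: ρ → (9,14,-10)
river: ρ → (-10,6,13)
river: ρ → (13,20,-3)
river: ρ → (-3,22,6)
river: ρ → (6,14,-15)
river: ρ → (-15,16,5)
river: ρ → (5,14,-18)
river: ρ → (-18,22,1)
river: ρ → (1,22,-18)
river: ρ → (-18,14,5)
river: ρ → (5,16,-15)
river: ρ → (-15,14,6)
river: ρ → (6,22,-3)
river: ρ → (-3,20,13)
river: ρ → (13,6,-10)
ρ-cycle length = 18 (tail of 1 descent step not counted)

18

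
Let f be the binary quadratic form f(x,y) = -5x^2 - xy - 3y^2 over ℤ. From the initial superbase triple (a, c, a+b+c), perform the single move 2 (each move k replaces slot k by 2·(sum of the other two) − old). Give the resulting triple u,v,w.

start (-5,-3,-9) = (f(1,0),f(0,1),f(1,1))
replace slot 2: 2·((-5)+(-9)) − (-3) = -25 → (-5,-25,-9)

-5,-25,-9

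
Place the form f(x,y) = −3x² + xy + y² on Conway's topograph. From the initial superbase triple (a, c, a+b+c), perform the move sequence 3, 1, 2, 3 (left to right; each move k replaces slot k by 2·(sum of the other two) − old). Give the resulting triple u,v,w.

start (-3,1,-1) = (f(1,0),f(0,1),f(1,1))
replace slot 3: 2·((-3)+1) − (-1) = -3 → (-3,1,-3)
replace slot 1: 2·(1+(-3)) − (-3) = -1 → (-1,1,-3)
replace slot 2: 2·((-1)+(-3)) − 1 = -9 → (-1,-9,-3)
replace slot 3: 2·((-1)+(-9)) − (-3) = -17 → (-1,-9,-17)

-1,-9,-17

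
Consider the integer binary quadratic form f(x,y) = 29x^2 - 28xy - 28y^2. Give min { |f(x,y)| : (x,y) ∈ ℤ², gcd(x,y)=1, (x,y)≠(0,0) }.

descent: ρ → (-28,28,29)  [lands on river]
river: ρ → (29,30,-27)
river: ρ → (-27,24,32)
river: ρ → (32,40,-19)
river: ρ → (-19,36,36)
river: ρ → (36,36,-19)
river: ρ → (-19,40,32)
river: ρ → (32,24,-27)
river: ρ → (-27,30,29)
river: ρ → (29,28,-28)
closes: descent 1, river 10
min |a| on river = 19

19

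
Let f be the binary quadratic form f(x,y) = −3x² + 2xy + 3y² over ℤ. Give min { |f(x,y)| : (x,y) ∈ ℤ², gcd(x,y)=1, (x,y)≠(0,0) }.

river: ρ → (3,4,-2)
river: ρ → (-2,4,3)
river: ρ → (3,2,-3)
river: ρ → (-3,4,2)
river: ρ → (2,4,-3)
river: ρ → (-3,2,3)
closes: descent 0, river 6
min |a| on river = 2

2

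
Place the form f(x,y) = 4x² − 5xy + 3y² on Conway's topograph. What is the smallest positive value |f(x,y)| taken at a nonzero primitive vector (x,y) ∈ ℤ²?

translate: b→3 (≡-5 mod 8), so (4,-5,3)→(4,3,2)
flip: (4,3,2)→(2,-3,4)
translate: b→1 (≡-3 mod 4), so (2,-3,4)→(2,1,3)
reduced (well bottom): (2,1,3) with a≤c, −a<b≤a
well minimum = a = 2

2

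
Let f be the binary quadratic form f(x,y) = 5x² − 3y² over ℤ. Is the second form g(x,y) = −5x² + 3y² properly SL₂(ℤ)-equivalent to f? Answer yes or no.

D₁ = 60, D₂ = 60
river cycle of f (length 2): (-3, 6, 2), (2, 6, -3)
river cycle of g (length 2): (3, 6, -2), (-2, 6, 3)
cycles differ ⇒ inequivalent

no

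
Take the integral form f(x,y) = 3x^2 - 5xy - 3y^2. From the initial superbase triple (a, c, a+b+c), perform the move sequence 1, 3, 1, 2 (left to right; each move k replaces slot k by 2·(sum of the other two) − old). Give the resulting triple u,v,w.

start (3,-3,-5) = (f(1,0),f(0,1),f(1,1))
replace slot 1: 2·((-3)+(-5)) − 3 = -19 → (-19,-3,-5)
replace slot 3: 2·((-19)+(-3)) − (-5) = -39 → (-19,-3,-39)
replace slot 1: 2·((-3)+(-39)) − (-19) = -65 → (-65,-3,-39)
replace slot 2: 2·((-65)+(-39)) − (-3) = -205 → (-65,-205,-39)

-65,-205,-39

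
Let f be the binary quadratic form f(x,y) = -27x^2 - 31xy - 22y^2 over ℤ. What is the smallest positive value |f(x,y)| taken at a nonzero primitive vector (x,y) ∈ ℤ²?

translate: b→-23 (≡31 mod 54), so (27,31,22)→(27,-23,18)
flip: (27,-23,18)→(18,23,27)
translate: b→-13 (≡23 mod 36), so (18,23,27)→(18,-13,22)
reduced (well bottom): (18,-13,22) with a≤c, −a<b≤a
well minimum |f| = |-18| = 18 (negative-definite)

18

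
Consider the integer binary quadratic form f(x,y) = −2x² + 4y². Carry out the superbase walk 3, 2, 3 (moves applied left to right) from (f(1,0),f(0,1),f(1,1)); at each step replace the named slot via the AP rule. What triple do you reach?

start (-2,4,2) = (f(1,0),f(0,1),f(1,1))
replace slot 3: 2·((-2)+4) − 2 = 2 → (-2,4,2)
replace slot 2: 2·((-2)+2) − 4 = -4 → (-2,-4,2)
replace slot 3: 2·((-2)+(-4)) − 2 = -14 → (-2,-4,-14)

-2,-4,-14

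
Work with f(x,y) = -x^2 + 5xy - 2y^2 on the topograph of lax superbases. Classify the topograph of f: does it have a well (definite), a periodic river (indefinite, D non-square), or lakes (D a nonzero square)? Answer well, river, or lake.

D = b²−4ac = 5² − 4·(-1)·(-2) = 17
D > 0 non-square ⇒ indefinite ⇒ periodic river

river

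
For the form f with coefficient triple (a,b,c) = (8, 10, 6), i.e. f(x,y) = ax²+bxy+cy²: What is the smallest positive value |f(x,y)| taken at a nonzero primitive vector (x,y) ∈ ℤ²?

translate: b→-6 (≡10 mod 16), so (8,10,6)→(8,-6,4)
flip: (8,-6,4)→(4,6,8)
translate: b→-2 (≡6 mod 8), so (4,6,8)→(4,-2,6)
reduced (well bottom): (4,-2,6) with a≤c, −a<b≤a
well minimum = a = 4

4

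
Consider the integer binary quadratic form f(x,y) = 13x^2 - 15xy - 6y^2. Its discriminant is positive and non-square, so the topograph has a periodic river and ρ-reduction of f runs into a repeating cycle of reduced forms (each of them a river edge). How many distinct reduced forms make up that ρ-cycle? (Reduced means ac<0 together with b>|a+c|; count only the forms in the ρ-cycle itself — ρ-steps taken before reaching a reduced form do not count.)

D = 537, ⌊√D⌋ = 23
descent: ρ → (-6,15,13)  [lands on river]
river: ρ → (13,11,-8)
river: ρ → (-8,21,3)
river: ρ → (3,21,-8)
river: ρ → (-8,11,13)
river: ρ → (13,15,-6)
river: ρ → (-6,21,4)
river: ρ → (4,19,-11)
river: ρ → (-11,3,12)
river: ρ → (12,21,-2)
river: ρ → (-2,23,1)
river: ρ → (1,23,-2)
river: ρ → (-2,21,12)
river: ρ → (12,3,-11)
river: ρ → (-11,19,4)
river: ρ → (4,21,-6)
ρ-cycle length = 16 (tail of 1 descent step not counted)

16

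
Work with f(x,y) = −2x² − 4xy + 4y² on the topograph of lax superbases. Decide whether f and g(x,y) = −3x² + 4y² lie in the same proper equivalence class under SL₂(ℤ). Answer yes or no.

D₁ = 48, D₂ = 48
river cycle of f (length 2): (4, 4, -2), (-2, 4, 4)
river cycle of g (length 2): (-3, 6, 1), (1, 6, -3)
cycles differ ⇒ inequivalent

no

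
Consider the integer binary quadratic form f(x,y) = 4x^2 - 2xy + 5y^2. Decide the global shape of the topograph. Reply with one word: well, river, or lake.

D = b²−4ac = (-2)² − 4·4·5 = -76
D < 0 ⇒ definite ⇒ every region one sign ⇒ single well

well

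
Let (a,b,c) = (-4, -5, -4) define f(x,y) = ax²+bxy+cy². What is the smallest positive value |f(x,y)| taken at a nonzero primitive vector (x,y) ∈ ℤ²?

translate: b→-3 (≡5 mod 8), so (4,5,4)→(4,-3,3)
flip: (4,-3,3)→(3,3,4)
reduced (well bottom): (3,3,4) with a≤c, −a<b≤a
well minimum |f| = |-3| = 3 (negative-definite)

3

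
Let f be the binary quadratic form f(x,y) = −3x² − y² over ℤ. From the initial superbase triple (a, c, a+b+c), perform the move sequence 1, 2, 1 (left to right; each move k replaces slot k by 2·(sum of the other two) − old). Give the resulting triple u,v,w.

start (-3,-1,-4) = (f(1,0),f(0,1),f(1,1))
replace slot 1: 2·((-1)+(-4)) − (-3) = -7 → (-7,-1,-4)
replace slot 2: 2·((-7)+(-4)) − (-1) = -21 → (-7,-21,-4)
replace slot 1: 2·((-21)+(-4)) − (-7) = -43 → (-43,-21,-4)

-43,-21,-4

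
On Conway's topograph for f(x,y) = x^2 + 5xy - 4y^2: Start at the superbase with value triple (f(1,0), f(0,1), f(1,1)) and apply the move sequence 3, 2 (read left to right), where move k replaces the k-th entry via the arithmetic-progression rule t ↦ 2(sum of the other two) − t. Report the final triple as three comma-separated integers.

start (1,-4,2) = (f(1,0),f(0,1),f(1,1))
replace slot 3: 2·(1+(-4)) − 2 = -8 → (1,-4,-8)
replace slot 2: 2·(1+(-8)) − (-4) = -10 → (1,-10,-8)

1,-10,-8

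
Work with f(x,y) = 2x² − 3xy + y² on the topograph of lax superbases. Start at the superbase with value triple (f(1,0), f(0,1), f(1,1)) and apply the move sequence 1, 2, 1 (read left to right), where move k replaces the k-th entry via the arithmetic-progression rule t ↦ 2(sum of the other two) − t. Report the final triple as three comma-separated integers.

start (2,1,0) = (f(1,0),f(0,1),f(1,1))
replace slot 1: 2·(1+0) − 2 = 0 → (0,1,0)
replace slot 2: 2·(0+0) − 1 = -1 → (0,-1,0)
replace slot 1: 2·((-1)+0) − 0 = -2 → (-2,-1,0)

-2,-1,0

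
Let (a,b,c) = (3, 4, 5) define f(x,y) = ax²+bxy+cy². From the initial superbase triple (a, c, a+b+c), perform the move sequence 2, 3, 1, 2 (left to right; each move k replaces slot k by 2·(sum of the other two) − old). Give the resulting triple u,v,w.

start (3,5,12) = (f(1,0),f(0,1),f(1,1))
replace slot 2: 2·(3+12) − 5 = 25 → (3,25,12)
replace slot 3: 2·(3+25) − 12 = 44 → (3,25,44)
replace slot 1: 2·(25+44) − 3 = 135 → (135,25,44)
replace slot 2: 2·(135+44) − 25 = 333 → (135,333,44)

135,333,44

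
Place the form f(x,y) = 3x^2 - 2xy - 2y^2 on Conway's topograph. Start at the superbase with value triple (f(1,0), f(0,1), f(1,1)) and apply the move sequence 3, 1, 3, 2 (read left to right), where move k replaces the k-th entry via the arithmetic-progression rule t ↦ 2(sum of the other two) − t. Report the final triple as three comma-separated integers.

start (3,-2,-1) = (f(1,0),f(0,1),f(1,1))
replace slot 3: 2·(3+(-2)) − (-1) = 3 → (3,-2,3)
replace slot 1: 2·((-2)+3) − 3 = -1 → (-1,-2,3)
replace slot 3: 2·((-1)+(-2)) − 3 = -9 → (-1,-2,-9)
replace slot 2: 2·((-1)+(-9)) − (-2) = -18 → (-1,-18,-9)

-1,-18,-9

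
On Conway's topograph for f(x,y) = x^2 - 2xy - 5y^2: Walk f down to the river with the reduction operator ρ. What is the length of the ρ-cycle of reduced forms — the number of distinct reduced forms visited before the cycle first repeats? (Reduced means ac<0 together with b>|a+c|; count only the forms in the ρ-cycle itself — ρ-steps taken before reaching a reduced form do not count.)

D = 24, ⌊√D⌋ = 4
descent: ρ → (-5,2,1)
descent: ρ → (1,4,-2)  [lands on river]
river: ρ → (-2,4,1)
ρ-cycle length = 2 (tail of 2 descent steps not counted)

2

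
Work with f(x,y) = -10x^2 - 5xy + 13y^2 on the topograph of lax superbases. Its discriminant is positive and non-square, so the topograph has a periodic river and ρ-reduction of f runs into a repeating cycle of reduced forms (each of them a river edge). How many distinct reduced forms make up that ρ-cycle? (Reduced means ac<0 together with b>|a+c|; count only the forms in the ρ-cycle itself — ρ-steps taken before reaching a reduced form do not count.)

D = 545, ⌊√D⌋ = 23
descent: ρ → (13,5,-10)  [lands on river]
river: ρ → (-10,15,8)
river: ρ → (8,17,-8)
river: ρ → (-8,15,10)
river: ρ → (10,5,-13)
river: ρ → (-13,21,2)
river: ρ → (2,23,-2)
river: ρ → (-2,21,13)
ρ-cycle length = 8 (tail of 1 descent step not counted)

8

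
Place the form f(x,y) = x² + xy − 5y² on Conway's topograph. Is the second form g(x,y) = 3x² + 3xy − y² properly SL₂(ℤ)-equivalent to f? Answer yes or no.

D₁ = 21, D₂ = 21
river cycle of f (length 2): (1, 3, -3), (-3, 3, 1)
river cycle of g (length 2): (-1, 3, 3), (3, 3, -1)
cycles differ ⇒ inequivalent

no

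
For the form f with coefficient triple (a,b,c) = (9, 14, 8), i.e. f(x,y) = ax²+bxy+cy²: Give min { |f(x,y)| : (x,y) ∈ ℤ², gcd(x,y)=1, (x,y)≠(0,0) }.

translate: b→-4 (≡14 mod 18), so (9,14,8)→(9,-4,3)
flip: (9,-4,3)→(3,4,9)
translate: b→-2 (≡4 mod 6), so (3,4,9)→(3,-2,8)
reduced (well bottom): (3,-2,8) with a≤c, −a<b≤a
well minimum = a = 3

3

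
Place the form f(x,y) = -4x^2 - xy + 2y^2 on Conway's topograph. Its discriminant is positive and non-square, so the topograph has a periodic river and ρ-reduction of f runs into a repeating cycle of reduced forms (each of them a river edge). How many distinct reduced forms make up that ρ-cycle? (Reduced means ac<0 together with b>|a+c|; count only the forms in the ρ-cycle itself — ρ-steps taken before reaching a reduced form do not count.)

D = 33, ⌊√D⌋ = 5
descent: ρ → (2,5,-1)  [lands on river]
river: ρ → (-1,5,2)
river: ρ → (2,3,-3)
river: ρ → (-3,3,2)
ρ-cycle length = 4 (tail of 1 descent step not counted)

4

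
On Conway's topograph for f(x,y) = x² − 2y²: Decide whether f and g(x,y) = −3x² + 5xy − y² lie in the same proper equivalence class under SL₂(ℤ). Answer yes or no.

D₁ = 8, D₂ = 13
discriminants differ ⇒ not SL₂(ℤ)-equivalent

no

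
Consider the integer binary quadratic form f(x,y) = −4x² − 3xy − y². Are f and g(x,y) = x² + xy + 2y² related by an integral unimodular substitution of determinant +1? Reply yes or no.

D₁ = -7, D₂ = -7
f is negative-definite; reduce −f:
−f: flip: (4,3,1)→(1,-3,4)
−f: translate: b→1 (≡-3 mod 2), so (1,-3,4)→(1,1,2)
−f: reduced (well bottom): (1,1,2) with a≤c, −a<b≤a
flip sign back: reduced form of f is (-1,-1,-2)
g: reduced (well bottom): (1,1,2) with a≤c, −a<b≤a
reduced forms (-1, -1, -2) vs (1, 1, 2) ⇒ inequivalent

no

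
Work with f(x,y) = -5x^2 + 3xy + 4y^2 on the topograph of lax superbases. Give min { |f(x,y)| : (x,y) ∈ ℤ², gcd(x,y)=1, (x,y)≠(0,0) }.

river: ρ → (4,5,-4)
river: ρ → (-4,3,5)
river: ρ → (5,7,-2)
river: ρ → (-2,9,1)
river: ρ → (1,9,-2)
river: ρ → (-2,7,5)
river: ρ → (5,3,-4)
river: ρ → (-4,5,4)
river: ρ → (4,3,-5)
river: ρ → (-5,7,2)
river: ρ → (2,9,-1)
river: ρ → (-1,9,2)
river: ρ → (2,7,-5)
river: ρ → (-5,3,4)
closes: descent 0, river 14
min |a| on river = 1

1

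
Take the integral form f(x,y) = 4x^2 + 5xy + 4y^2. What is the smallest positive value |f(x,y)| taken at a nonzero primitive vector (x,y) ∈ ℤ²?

translate: b→-3 (≡5 mod 8), so (4,5,4)→(4,-3,3)
flip: (4,-3,3)→(3,3,4)
reduced (well bottom): (3,3,4) with a≤c, −a<b≤a
well minimum = a = 3

3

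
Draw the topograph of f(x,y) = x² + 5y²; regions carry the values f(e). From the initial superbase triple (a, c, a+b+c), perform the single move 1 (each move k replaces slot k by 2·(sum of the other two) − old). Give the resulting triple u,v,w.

start (1,5,6) = (f(1,0),f(0,1),f(1,1))
replace slot 1: 2·(5+6) − 1 = 21 → (21,5,6)

21,5,6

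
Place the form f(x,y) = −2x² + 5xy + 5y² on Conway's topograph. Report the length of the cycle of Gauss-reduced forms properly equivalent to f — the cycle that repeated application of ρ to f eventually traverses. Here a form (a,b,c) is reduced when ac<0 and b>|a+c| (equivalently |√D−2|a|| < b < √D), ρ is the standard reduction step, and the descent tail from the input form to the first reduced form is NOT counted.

D = 65, ⌊√D⌋ = 8
river: ρ → (5,5,-2)
river: ρ → (-2,7,2)
river: ρ → (2,5,-5)
river: ρ → (-5,5,2)
river: ρ → (2,7,-2)
river: ρ → (-2,5,5)
ρ-cycle length = 6 (tail of 0 descent steps not counted)

6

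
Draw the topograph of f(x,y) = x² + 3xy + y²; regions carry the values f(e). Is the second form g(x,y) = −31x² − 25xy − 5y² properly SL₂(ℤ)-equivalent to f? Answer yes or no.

D₁ = 5, D₂ = 5
river cycle of f (length 2): (1, 1, -1), (-1, 1, 1)
river cycle of g (length 2): (-1, 1, 1), (1, 1, -1)
cycles coincide ⇒ equivalent

yes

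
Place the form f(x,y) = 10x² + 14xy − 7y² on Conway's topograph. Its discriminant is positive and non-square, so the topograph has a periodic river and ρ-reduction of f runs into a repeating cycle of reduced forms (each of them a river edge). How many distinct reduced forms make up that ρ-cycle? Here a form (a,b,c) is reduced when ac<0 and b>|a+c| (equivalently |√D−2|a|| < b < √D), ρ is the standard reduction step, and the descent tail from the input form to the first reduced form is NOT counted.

D = 476, ⌊√D⌋ = 21
river: ρ → (-7,14,10)
river: ρ → (10,6,-11)
river: ρ → (-11,16,5)
river: ρ → (5,14,-14)
river: ρ → (-14,14,5)
river: ρ → (5,16,-11)
river: ρ → (-11,6,10)
river: ρ → (10,14,-7)
ρ-cycle length = 8 (tail of 0 descent steps not counted)

8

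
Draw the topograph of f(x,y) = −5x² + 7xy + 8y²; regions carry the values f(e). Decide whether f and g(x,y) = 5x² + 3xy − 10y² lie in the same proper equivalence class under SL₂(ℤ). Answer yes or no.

D₁ = 209, D₂ = 209
river cycle of f (length 12): (8, 9, -4), (-4, 7, 10), (10, 13, -1), (-1, 13, 10), (10, 7, -4), (-4, 9, 8), (8, 7, -5), (-5, 13, 2), (2, 11, -11), (-11, 11, 2), … (2 more)
river cycle of g (length 12): (5, 13, -2), (-2, 11, 11), (11, 11, -2), (-2, 13, 5), (5, 7, -8), (-8, 9, 4), (4, 7, -10), (-10, 13, 1), (1, 13, -10), (-10, 7, 4), … (2 more)
cycles differ ⇒ inequivalent

no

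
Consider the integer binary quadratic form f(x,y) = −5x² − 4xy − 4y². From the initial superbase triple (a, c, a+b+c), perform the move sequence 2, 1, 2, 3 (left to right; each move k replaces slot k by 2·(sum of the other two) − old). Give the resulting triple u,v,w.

start (-5,-4,-13) = (f(1,0),f(0,1),f(1,1))
replace slot 2: 2·((-5)+(-13)) − (-4) = -32 → (-5,-32,-13)
replace slot 1: 2·((-32)+(-13)) − (-5) = -85 → (-85,-32,-13)
replace slot 2: 2·((-85)+(-13)) − (-32) = -164 → (-85,-164,-13)
replace slot 3: 2·((-85)+(-164)) − (-13) = -485 → (-85,-164,-485)

-85,-164,-485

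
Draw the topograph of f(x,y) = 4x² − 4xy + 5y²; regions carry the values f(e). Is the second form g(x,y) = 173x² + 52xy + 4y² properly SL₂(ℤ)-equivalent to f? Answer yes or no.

D₁ = -64, D₂ = -64
f: translate: b→4 (≡-4 mod 8), so (4,-4,5)→(4,4,5)
f: reduced (well bottom): (4,4,5) with a≤c, −a<b≤a
g: flip: (173,52,4)→(4,-52,173)
g: translate: b→4 (≡-52 mod 8), so (4,-52,173)→(4,4,5)
g: reduced (well bottom): (4,4,5) with a≤c, −a<b≤a
reduced forms (4, 4, 5) vs (4, 4, 5) ⇒ equivalent

yes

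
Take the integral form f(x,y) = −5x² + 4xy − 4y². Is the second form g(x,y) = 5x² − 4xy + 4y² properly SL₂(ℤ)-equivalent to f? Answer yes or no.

D₁ = -64, D₂ = -64
f is negative-definite; reduce −f:
−f: flip: (5,-4,4)→(4,4,5)
−f: reduced (well bottom): (4,4,5) with a≤c, −a<b≤a
flip sign back: reduced form of f is (-4,-4,-5)
g: flip: (5,-4,4)→(4,4,5)
g: reduced (well bottom): (4,4,5) with a≤c, −a<b≤a
reduced forms (-4, -4, -5) vs (4, 4, 5) ⇒ inequivalent

no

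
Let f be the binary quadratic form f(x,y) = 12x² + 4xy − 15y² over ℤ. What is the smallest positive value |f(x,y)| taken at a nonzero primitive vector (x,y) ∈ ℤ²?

river: ρ → (-15,26,1)
river: ρ → (1,26,-15)
river: ρ → (-15,4,12)
river: ρ → (12,20,-7)
river: ρ → (-7,22,9)
river: ρ → (9,14,-15)
river: ρ → (-15,16,8)
river: ρ → (8,16,-15)
river: ρ → (-15,14,9)
river: ρ → (9,22,-7)
river: ρ → (-7,20,12)
river: ρ → (12,4,-15)
closes: descent 0, river 12
min |a| on river = 1

1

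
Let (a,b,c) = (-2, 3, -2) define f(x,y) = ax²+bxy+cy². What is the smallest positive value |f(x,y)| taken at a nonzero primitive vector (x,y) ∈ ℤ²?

translate: b→1 (≡-3 mod 4), so (2,-3,2)→(2,1,1)
flip: (2,1,1)→(1,-1,2)
translate: b→1 (≡-1 mod 2), so (1,-1,2)→(1,1,2)
reduced (well bottom): (1,1,2) with a≤c, −a<b≤a
well minimum |f| = |-1| = 1 (negative-definite)

1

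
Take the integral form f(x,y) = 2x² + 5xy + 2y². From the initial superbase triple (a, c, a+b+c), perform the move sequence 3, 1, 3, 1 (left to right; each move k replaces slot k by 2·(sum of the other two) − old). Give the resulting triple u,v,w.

start (2,2,9) = (f(1,0),f(0,1),f(1,1))
replace slot 3: 2·(2+2) − 9 = -1 → (2,2,-1)
replace slot 1: 2·(2+(-1)) − 2 = 0 → (0,2,-1)
replace slot 3: 2·(0+2) − (-1) = 5 → (0,2,5)
replace slot 1: 2·(2+5) − 0 = 14 → (14,2,5)

14,2,5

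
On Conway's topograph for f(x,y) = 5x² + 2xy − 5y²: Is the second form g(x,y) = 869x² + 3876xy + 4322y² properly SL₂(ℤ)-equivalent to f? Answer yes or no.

D₁ = 104, D₂ = 104
river cycle of f (length 6): (-5, 8, 2), (2, 8, -5), (-5, 2, 5), (5, 8, -2), (-2, 8, 5), (5, 2, -5)
river cycle of g (length 6): (5, 2, -5), (-5, 8, 2), (2, 8, -5), (-5, 2, 5), (5, 8, -2), (-2, 8, 5)
cycles coincide ⇒ equivalent

yes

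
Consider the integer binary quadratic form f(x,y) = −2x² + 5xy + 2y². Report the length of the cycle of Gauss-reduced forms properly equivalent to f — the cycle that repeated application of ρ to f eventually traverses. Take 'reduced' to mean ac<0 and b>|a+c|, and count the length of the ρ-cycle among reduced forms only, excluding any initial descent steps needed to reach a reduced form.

D = 41, ⌊√D⌋ = 6
river: ρ → (2,3,-4)
river: ρ → (-4,5,1)
river: ρ → (1,5,-4)
river: ρ → (-4,3,2)
river: ρ → (2,5,-2)
river: ρ → (-2,3,4)
river: ρ → (4,5,-1)
river: ρ → (-1,5,4)
river: ρ → (4,3,-2)
river: ρ → (-2,5,2)
ρ-cycle length = 10 (tail of 0 descent steps not counted)

10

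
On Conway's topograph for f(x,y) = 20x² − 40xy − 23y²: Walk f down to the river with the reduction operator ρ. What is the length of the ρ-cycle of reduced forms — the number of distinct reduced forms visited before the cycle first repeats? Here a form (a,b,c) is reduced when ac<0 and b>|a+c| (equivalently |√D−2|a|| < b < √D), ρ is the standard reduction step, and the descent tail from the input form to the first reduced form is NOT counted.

D = 3440, ⌊√D⌋ = 58
descent: ρ → (-23,40,20)  [lands on river]
river: ρ → (20,40,-23)
river: ρ → (-23,52,8)
river: ρ → (8,44,-47)
river: ρ → (-47,50,5)
river: ρ → (5,50,-47)
river: ρ → (-47,44,8)
river: ρ → (8,52,-23)
ρ-cycle length = 8 (tail of 1 descent step not counted)

8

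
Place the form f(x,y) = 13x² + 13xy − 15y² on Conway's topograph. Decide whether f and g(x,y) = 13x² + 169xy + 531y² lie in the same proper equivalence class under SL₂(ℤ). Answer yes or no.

D₁ = 949, D₂ = 949
river cycle of f (length 26): (-15, 17, 11), (11, 27, -5), (-5, 23, 21), (21, 19, -7), (-7, 23, 15), (15, 7, -15), (-15, 23, 7), (7, 19, -21), (-21, 23, 5), (5, 27, -11), … (16 more)
river cycle of g (length 26): (13, 13, -15), (-15, 17, 11), (11, 27, -5), (-5, 23, 21), (21, 19, -7), (-7, 23, 15), (15, 7, -15), (-15, 23, 7), (7, 19, -21), (-21, 23, 5), … (16 more)
cycles coincide ⇒ equivalent

yes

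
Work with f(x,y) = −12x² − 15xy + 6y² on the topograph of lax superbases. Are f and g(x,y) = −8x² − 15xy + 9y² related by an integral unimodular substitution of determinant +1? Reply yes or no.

D₁ = 513, D₂ = 513
river cycle of f (length 6): (6, 15, -12), (-12, 9, 9), (9, 9, -12), (-12, 15, 6), (6, 21, -3), (-3, 21, 6)
river cycle of g (length 16): (9, 15, -8), (-8, 17, 7), (7, 11, -14), (-14, 17, 4), (4, 15, -18), (-18, 21, 1), (1, 21, -18), (-18, 15, 4), (4, 17, -14), (-14, 11, 7), … (6 more)
cycles differ ⇒ inequivalent

no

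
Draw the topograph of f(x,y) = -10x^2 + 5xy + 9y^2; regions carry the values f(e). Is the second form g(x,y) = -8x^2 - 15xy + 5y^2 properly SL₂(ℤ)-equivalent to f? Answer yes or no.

D₁ = 385, D₂ = 385
river cycle of f (length 12): (9, 13, -6), (-6, 11, 11), (11, 11, -6), (-6, 13, 9), (9, 5, -10), (-10, 15, 4), (4, 17, -6), (-6, 19, 1), (1, 19, -6), (-6, 17, 4), … (2 more)
river cycle of g (length 10): (5, 15, -8), (-8, 17, 3), (3, 19, -2), (-2, 17, 12), (12, 7, -7), (-7, 7, 12), (12, 17, -2), (-2, 19, 3), (3, 17, -8), (-8, 15, 5)
cycles differ ⇒ inequivalent

no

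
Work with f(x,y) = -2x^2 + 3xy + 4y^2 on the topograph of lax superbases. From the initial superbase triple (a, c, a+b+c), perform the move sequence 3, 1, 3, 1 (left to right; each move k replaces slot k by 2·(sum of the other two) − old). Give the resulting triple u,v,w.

start (-2,4,5) = (f(1,0),f(0,1),f(1,1))
replace slot 3: 2·((-2)+4) − 5 = -1 → (-2,4,-1)
replace slot 1: 2·(4+(-1)) − (-2) = 8 → (8,4,-1)
replace slot 3: 2·(8+4) − (-1) = 25 → (8,4,25)
replace slot 1: 2·(4+25) − 8 = 50 → (50,4,25)

50,4,25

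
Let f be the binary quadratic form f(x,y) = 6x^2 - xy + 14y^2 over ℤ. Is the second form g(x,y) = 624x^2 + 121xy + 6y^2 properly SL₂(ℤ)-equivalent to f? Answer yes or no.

D₁ = -335, D₂ = -335
f: reduced (well bottom): (6,-1,14) with a≤c, −a<b≤a
g: flip: (624,121,6)→(6,-121,624)
g: translate: b→-1 (≡-121 mod 12), so (6,-121,624)→(6,-1,14)
g: reduced (well bottom): (6,-1,14) with a≤c, −a<b≤a
reduced forms (6, -1, 14) vs (6, -1, 14) ⇒ equivalent

yes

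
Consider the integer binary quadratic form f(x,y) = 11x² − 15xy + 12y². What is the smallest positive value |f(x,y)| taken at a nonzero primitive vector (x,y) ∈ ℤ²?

translate: b→7 (≡-15 mod 22), so (11,-15,12)→(11,7,8)
flip: (11,7,8)→(8,-7,11)
reduced (well bottom): (8,-7,11) with a≤c, −a<b≤a
well minimum = a = 8

8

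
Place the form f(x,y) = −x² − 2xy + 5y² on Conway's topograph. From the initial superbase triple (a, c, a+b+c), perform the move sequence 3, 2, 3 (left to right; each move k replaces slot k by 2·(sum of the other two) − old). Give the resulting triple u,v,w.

start (-1,5,2) = (f(1,0),f(0,1),f(1,1))
replace slot 3: 2·((-1)+5) − 2 = 6 → (-1,5,6)
replace slot 2: 2·((-1)+6) − 5 = 5 → (-1,5,6)
replace slot 3: 2·((-1)+5) − 6 = 2 → (-1,5,2)

-1,5,2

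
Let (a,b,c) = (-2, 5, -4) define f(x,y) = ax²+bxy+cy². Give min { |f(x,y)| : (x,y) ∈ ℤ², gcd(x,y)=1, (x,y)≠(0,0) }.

translate: b→-1 (≡-5 mod 4), so (2,-5,4)→(2,-1,1)
flip: (2,-1,1)→(1,1,2)
reduced (well bottom): (1,1,2) with a≤c, −a<b≤a
well minimum |f| = |-1| = 1 (negative-definite)

1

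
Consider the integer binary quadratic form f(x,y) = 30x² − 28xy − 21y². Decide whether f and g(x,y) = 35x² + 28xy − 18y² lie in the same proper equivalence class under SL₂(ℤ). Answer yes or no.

D₁ = 3304, D₂ = 3304
river cycle of f (length 24): (-21, 28, 30), (30, 32, -19), (-19, 44, 18), (18, 28, -35), (-35, 42, 11), (11, 46, -27), (-27, 8, 30), (30, 52, -5), (-5, 48, 50), (50, 52, -3), … (14 more)
river cycle of g (length 24): (-18, 44, 19), (19, 32, -30), (-30, 28, 21), (21, 56, -2), (-2, 56, 21), (21, 28, -30), (-30, 32, 19), (19, 44, -18), (-18, 28, 35), (35, 42, -11), … (14 more)
cycles differ ⇒ inequivalent

no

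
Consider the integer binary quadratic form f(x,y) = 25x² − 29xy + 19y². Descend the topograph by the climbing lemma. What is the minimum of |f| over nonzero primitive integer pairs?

translate: b→21 (≡-29 mod 50), so (25,-29,19)→(25,21,15)
flip: (25,21,15)→(15,-21,25)
translate: b→9 (≡-21 mod 30), so (15,-21,25)→(15,9,19)
reduced (well bottom): (15,9,19) with a≤c, −a<b≤a
well minimum = a = 15

15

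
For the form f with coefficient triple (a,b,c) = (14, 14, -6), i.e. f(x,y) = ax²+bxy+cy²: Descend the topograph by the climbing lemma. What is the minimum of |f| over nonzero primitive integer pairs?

river: ρ → (-6,22,2)
river: ρ → (2,22,-6)
river: ρ → (-6,14,14)
river: ρ → (14,14,-6)
closes: descent 0, river 4
min |a| on river = 2

2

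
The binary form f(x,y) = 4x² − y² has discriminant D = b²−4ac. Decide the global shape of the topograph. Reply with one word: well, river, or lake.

D = b²−4ac = 0² − 4·4·(-1) = 16
D = 4² is a perfect square ⇒ form factors over ℤ ⇒ lakes

lake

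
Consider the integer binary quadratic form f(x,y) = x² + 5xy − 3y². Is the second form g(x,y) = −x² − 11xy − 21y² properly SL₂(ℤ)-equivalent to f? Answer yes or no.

D₁ = 37, D₂ = 37
river cycle of f (length 6): (-3, 1, 3), (3, 5, -1), (-1, 5, 3), (3, 1, -3), (-3, 5, 1), (1, 5, -3)
river cycle of g (length 6): (-1, 5, 3), (3, 1, -3), (-3, 5, 1), (1, 5, -3), (-3, 1, 3), (3, 5, -1)
cycles coincide ⇒ equivalent

yes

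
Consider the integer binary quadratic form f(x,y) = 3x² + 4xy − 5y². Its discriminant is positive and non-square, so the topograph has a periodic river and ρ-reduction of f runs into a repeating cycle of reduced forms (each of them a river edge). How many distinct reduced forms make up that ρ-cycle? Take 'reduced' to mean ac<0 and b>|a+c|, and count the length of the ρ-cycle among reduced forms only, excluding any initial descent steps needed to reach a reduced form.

D = 76, ⌊√D⌋ = 8
river: ρ → (-5,6,2)
river: ρ → (2,6,-5)
river: ρ → (-5,4,3)
river: ρ → (3,8,-1)
river: ρ → (-1,8,3)
river: ρ → (3,4,-5)
ρ-cycle length = 6 (tail of 0 descent steps not counted)

6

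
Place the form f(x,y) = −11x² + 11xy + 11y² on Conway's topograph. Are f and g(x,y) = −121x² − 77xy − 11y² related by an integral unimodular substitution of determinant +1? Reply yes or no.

D₁ = 605, D₂ = 605
river cycle of f (length 2): (11, 11, -11), (-11, 11, 11)
river cycle of g (length 2): (-11, 11, 11), (11, 11, -11)
cycles coincide ⇒ equivalent

yes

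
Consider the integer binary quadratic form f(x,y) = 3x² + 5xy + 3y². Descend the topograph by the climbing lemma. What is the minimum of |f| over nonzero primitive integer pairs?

translate: b→-1 (≡5 mod 6), so (3,5,3)→(3,-1,1)
flip: (3,-1,1)→(1,1,3)
reduced (well bottom): (1,1,3) with a≤c, −a<b≤a
well minimum = a = 1

1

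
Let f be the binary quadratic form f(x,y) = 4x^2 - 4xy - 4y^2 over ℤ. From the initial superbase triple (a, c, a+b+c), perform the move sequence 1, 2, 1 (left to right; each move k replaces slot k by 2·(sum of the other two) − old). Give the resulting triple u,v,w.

start (4,-4,-4) = (f(1,0),f(0,1),f(1,1))
replace slot 1: 2·((-4)+(-4)) − 4 = -20 → (-20,-4,-4)
replace slot 2: 2·((-20)+(-4)) − (-4) = -44 → (-20,-44,-4)
replace slot 1: 2·((-44)+(-4)) − (-20) = -76 → (-76,-44,-4)

-76,-44,-4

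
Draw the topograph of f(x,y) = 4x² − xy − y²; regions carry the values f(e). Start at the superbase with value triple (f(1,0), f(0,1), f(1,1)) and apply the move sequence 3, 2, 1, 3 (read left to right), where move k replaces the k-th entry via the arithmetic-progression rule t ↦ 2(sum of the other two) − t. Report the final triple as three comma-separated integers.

start (4,-1,2) = (f(1,0),f(0,1),f(1,1))
replace slot 3: 2·(4+(-1)) − 2 = 4 → (4,-1,4)
replace slot 2: 2·(4+4) − (-1) = 17 → (4,17,4)
replace slot 1: 2·(17+4) − 4 = 38 → (38,17,4)
replace slot 3: 2·(38+17) − 4 = 106 → (38,17,106)

38,17,106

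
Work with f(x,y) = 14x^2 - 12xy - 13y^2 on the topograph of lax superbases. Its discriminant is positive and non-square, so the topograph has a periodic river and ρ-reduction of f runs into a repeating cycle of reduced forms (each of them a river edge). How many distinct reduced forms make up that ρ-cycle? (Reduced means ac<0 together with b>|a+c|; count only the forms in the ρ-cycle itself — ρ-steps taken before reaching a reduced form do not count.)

D = 872, ⌊√D⌋ = 29
descent: ρ → (-13,12,14)  [lands on river]
river: ρ → (14,16,-11)
river: ρ → (-11,28,2)
river: ρ → (2,28,-11)
river: ρ → (-11,16,14)
river: ρ → (14,12,-13)
river: ρ → (-13,14,13)
river: ρ → (13,12,-14)
river: ρ → (-14,16,11)
river: ρ → (11,28,-2)
river: ρ → (-2,28,11)
river: ρ → (11,16,-14)
river: ρ → (-14,12,13)
river: ρ → (13,14,-13)
ρ-cycle length = 14 (tail of 1 descent step not counted)

14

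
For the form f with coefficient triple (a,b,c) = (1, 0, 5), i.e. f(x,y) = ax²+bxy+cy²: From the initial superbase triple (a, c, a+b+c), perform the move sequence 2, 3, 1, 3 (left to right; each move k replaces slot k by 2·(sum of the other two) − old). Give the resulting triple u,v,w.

start (1,5,6) = (f(1,0),f(0,1),f(1,1))
replace slot 2: 2·(1+6) − 5 = 9 → (1,9,6)
replace slot 3: 2·(1+9) − 6 = 14 → (1,9,14)
replace slot 1: 2·(9+14) − 1 = 45 → (45,9,14)
replace slot 3: 2·(45+9) − 14 = 94 → (45,9,94)

45,9,94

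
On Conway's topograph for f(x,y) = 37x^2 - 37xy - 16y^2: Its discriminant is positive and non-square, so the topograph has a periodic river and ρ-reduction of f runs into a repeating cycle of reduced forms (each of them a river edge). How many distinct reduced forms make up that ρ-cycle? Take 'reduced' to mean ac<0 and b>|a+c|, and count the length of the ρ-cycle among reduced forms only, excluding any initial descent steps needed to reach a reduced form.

D = 3737, ⌊√D⌋ = 61
descent: ρ → (-16,37,37)  [lands on river]
river: ρ → (37,37,-16)
river: ρ → (-16,59,4)
river: ρ → (4,61,-1)
river: ρ → (-1,61,4)
river: ρ → (4,59,-16)
ρ-cycle length = 6 (tail of 1 descent step not counted)

6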